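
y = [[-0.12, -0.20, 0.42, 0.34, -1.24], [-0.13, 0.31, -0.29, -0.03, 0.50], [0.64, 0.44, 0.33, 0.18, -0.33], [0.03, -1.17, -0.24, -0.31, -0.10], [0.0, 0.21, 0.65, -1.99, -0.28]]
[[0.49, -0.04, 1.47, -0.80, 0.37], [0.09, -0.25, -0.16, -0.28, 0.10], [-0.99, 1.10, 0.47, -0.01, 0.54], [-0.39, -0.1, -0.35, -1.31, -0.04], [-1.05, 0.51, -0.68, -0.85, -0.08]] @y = [[0.86,1.55,1.14,-0.06,-1.14], [-0.09,0.18,0.19,-0.1,-0.18], [0.28,0.87,-0.23,-1.36,1.47], [-0.20,1.42,0.04,0.29,0.69], [-0.40,1.05,-0.66,-0.07,1.89]]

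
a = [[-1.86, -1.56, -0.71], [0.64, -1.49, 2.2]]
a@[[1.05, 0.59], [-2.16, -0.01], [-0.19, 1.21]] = [[1.55, -1.94], [3.47, 3.05]]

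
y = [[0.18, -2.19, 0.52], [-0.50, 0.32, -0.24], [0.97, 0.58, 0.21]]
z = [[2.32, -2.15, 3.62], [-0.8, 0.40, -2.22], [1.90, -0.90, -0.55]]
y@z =[[3.16, -1.73, 5.23], [-1.87, 1.42, -2.39], [2.19, -2.04, 2.11]]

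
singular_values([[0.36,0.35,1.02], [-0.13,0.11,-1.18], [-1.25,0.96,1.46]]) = [2.42, 1.16, 0.38]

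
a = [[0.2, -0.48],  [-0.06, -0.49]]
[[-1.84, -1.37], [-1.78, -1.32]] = a @ [[-0.39, -0.29], [3.68, 2.73]]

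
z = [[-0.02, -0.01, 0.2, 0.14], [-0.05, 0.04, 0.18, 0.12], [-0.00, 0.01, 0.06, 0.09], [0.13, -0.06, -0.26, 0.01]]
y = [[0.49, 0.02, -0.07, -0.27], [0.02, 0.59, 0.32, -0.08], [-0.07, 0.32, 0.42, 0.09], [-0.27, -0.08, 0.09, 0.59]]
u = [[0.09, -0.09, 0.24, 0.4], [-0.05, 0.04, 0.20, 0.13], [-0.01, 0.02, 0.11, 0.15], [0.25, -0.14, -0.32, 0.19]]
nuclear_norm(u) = 1.10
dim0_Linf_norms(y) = [0.49, 0.59, 0.42, 0.59]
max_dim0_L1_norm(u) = 0.87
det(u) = 0.00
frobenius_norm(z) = 0.46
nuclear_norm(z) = 0.63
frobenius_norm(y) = 1.23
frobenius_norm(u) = 0.74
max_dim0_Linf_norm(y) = 0.59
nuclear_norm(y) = 2.09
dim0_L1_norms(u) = [0.4, 0.29, 0.87, 0.87]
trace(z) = 0.09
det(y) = 0.03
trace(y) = 2.09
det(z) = 0.00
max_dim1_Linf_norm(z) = 0.26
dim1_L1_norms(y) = [0.85, 1.01, 0.9, 1.03]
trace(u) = 0.43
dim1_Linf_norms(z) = [0.2, 0.18, 0.09, 0.26]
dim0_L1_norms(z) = [0.2, 0.12, 0.7, 0.36]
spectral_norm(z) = 0.43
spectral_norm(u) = 0.55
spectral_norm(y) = 0.85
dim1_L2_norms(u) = [0.48, 0.25, 0.19, 0.47]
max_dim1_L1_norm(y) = 1.03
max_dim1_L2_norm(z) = 0.3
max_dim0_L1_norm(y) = 1.03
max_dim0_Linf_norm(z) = 0.26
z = y @ u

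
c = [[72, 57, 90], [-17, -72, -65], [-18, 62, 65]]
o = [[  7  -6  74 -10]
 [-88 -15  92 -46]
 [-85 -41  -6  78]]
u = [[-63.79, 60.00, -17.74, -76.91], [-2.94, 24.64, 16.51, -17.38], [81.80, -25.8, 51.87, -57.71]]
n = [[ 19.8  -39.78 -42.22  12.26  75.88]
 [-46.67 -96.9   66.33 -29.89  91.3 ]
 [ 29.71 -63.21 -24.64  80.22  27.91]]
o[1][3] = -46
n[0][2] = -42.22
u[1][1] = 24.64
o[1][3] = -46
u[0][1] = 60.0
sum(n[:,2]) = -0.5300000000000011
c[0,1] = 57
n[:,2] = [-42.22, 66.33, -24.64]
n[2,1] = -63.21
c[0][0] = 72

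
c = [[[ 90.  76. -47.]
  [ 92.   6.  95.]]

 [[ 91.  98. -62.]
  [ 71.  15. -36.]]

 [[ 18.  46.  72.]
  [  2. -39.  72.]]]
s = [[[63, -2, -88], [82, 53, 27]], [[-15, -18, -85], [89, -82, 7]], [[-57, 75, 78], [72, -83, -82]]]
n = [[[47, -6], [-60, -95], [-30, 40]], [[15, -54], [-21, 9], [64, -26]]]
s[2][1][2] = -82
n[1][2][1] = -26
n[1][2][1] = -26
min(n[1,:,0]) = -21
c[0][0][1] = 76.0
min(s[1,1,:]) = -82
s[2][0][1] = 75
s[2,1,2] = -82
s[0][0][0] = 63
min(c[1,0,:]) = -62.0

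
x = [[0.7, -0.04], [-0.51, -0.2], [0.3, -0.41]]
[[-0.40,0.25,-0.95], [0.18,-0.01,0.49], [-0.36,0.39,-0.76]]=x @ [[-0.54,0.31,-1.31],[0.49,-0.73,0.90]]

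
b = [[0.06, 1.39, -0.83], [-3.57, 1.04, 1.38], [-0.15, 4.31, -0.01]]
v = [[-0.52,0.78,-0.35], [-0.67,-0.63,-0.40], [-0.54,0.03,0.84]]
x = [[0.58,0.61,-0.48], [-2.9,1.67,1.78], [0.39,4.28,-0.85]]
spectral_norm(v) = 1.01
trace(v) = -0.31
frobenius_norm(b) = 6.08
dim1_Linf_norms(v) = [0.78, 0.67, 0.84]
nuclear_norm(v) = 3.00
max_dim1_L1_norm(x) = 6.35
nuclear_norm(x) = 8.23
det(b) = 11.95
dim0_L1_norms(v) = [1.73, 1.44, 1.59]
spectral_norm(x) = 4.70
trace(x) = 1.40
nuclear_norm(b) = 9.13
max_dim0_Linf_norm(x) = 4.28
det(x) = -0.05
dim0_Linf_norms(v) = [0.67, 0.78, 0.84]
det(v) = 1.00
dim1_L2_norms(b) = [1.62, 3.97, 4.31]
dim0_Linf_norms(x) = [2.9, 4.28, 1.78]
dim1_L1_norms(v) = [1.65, 1.7, 1.41]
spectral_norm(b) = 4.85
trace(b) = 1.09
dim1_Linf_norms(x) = [0.61, 2.9, 4.28]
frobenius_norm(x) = 5.87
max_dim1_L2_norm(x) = 4.38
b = x + v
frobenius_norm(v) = 1.73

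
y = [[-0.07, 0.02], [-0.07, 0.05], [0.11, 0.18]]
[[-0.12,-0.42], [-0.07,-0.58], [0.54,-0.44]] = y @ [[2.23, 4.53], [1.65, -5.23]]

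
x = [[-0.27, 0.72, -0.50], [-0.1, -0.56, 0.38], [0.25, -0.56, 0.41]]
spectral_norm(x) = 1.33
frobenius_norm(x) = 1.36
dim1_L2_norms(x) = [0.92, 0.68, 0.74]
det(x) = 0.00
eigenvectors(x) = [[(-0.67+0j), -0.67-0.00j, -0.06+0.00j], [(0.33-0.38j), 0.33+0.38j, 0.55+0.00j], [0.54+0.03j, (0.54-0.03j), 0.83+0.00j]]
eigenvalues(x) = [(-0.22+0.43j), (-0.22-0.43j), (0.02+0j)]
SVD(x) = [[-0.68,-0.31,0.66], [0.48,-0.87,0.09], [0.55,0.38,0.75]] @ diag([1.3339985664822847, 0.2716553471609229, 0.01229621820265263]) @ [[0.21, -0.8, 0.56],  [0.98, 0.20, -0.08],  [-0.05, 0.57, 0.82]]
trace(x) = -0.42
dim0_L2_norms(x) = [0.38, 1.07, 0.75]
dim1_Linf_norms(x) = [0.72, 0.56, 0.56]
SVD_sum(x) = [[-0.19, 0.73, -0.51],  [0.13, -0.51, 0.36],  [0.15, -0.59, 0.41]] + [[-0.08, -0.02, 0.01], [-0.23, -0.05, 0.02], [0.10, 0.02, -0.01]] + [[-0.0, 0.0, 0.01], [-0.0, 0.0, 0.0], [-0.00, 0.01, 0.01]]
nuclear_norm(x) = 1.62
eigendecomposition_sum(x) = [[-0.13+0.22j, 0.36+0.19j, -0.25-0.11j], [-0.06-0.18j, (-0.28+0.11j), (0.18-0.09j)], [0.12-0.17j, -0.28-0.17j, 0.20+0.10j]] + [[-0.13-0.22j, 0.36-0.19j, (-0.25+0.11j)], [-0.06+0.18j, (-0.28-0.11j), 0.18+0.09j], [0.12+0.17j, -0.28+0.17j, (0.2-0.1j)]] + [[-0.00-0.00j,(-0+0j),-0.00-0.00j], [0.01+0.00j,-0j,(0.01+0j)], [0.02+0.00j,-0j,(0.02+0j)]]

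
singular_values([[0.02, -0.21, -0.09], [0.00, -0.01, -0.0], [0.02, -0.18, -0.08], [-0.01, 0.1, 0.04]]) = [0.32, 0.01, 0.0]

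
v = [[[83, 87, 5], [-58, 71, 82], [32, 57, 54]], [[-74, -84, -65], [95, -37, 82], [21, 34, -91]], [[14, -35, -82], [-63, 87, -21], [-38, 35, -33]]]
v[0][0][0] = 83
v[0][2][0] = 32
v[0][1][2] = 82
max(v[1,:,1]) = 34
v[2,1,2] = -21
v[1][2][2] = -91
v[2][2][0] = -38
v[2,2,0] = -38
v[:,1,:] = [[-58, 71, 82], [95, -37, 82], [-63, 87, -21]]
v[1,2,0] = 21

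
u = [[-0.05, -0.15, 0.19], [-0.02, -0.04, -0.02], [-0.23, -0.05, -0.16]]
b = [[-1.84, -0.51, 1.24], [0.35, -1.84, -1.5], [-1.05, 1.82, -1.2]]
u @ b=[[-0.16, 0.65, -0.07], [0.04, 0.05, 0.06], [0.57, -0.08, -0.02]]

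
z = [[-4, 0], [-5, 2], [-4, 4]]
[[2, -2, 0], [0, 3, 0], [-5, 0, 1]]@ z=[[2, -4], [-15, 6], [16, 4]]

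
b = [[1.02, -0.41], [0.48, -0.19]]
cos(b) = [[0.6, 0.16], [-0.19, 1.08]]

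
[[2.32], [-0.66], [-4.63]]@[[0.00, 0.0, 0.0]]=[[0.00, 0.00, 0.00], [0.00, 0.00, 0.00], [0.00, 0.00, 0.0]]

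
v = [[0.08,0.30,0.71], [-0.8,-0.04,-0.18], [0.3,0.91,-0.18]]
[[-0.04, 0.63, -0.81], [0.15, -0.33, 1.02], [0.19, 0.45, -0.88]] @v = [[-0.75, -0.77, 0.00],[0.58, 0.99, -0.02],[-0.61, -0.76, 0.21]]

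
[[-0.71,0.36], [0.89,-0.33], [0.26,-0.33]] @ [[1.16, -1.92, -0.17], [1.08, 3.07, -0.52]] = [[-0.43,2.47,-0.07],  [0.68,-2.72,0.02],  [-0.05,-1.51,0.13]]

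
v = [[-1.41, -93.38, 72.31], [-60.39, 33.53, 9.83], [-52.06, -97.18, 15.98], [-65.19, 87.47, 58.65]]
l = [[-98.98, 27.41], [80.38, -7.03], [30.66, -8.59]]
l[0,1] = 27.41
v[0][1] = -93.38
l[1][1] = -7.03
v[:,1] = [-93.38, 33.53, -97.18, 87.47]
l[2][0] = 30.66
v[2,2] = 15.98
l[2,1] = -8.59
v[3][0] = -65.19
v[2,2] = 15.98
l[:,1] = [27.41, -7.03, -8.59]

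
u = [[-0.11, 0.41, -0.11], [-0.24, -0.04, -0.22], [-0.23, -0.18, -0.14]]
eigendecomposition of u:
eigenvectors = [[-0.62+0.00j, -0.62-0.00j, (-0.65+0j)], [0.19-0.49j, 0.19+0.49j, -0.10+0.00j], [0.28-0.52j, 0.28+0.52j, (0.76+0j)]]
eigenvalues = [(-0.18+0.23j), (-0.18-0.23j), (0.08+0j)]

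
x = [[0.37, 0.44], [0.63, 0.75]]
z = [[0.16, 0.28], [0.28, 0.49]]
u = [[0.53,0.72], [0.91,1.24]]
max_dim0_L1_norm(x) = 1.19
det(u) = 0.00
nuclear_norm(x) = 1.14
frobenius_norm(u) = 1.78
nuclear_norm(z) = 0.65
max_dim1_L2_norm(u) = 1.54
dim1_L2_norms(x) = [0.57, 0.98]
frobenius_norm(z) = 0.65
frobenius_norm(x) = 1.14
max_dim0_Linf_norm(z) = 0.49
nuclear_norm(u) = 1.78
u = x + z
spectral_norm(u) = 1.78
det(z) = -0.00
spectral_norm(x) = 1.14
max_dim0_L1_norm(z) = 0.77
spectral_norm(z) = 0.65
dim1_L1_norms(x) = [0.81, 1.38]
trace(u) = 1.77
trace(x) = 1.12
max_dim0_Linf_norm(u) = 1.24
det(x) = 0.00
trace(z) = 0.65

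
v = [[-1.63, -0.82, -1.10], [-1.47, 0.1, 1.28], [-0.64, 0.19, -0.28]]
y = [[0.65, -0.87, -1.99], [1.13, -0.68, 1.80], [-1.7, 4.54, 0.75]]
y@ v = [[1.49, -1.0, -1.27], [-1.99, -0.65, -2.62], [-4.38, 1.99, 7.47]]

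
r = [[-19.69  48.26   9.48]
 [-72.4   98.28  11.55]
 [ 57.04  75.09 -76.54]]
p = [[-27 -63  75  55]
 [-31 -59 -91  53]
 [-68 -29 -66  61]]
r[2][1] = 75.09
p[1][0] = -31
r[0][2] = 9.48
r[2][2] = -76.54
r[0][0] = -19.69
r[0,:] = [-19.69, 48.26, 9.48]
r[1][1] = 98.28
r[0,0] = -19.69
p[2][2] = -66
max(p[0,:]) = 75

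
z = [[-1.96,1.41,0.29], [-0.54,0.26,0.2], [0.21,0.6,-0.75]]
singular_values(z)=[2.51, 0.99, 0.0]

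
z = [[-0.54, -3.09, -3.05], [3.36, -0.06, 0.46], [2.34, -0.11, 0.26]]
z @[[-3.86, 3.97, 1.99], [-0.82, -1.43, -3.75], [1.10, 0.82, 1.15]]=[[1.26, -0.23, 7.01], [-12.41, 13.8, 7.44], [-8.66, 9.66, 5.37]]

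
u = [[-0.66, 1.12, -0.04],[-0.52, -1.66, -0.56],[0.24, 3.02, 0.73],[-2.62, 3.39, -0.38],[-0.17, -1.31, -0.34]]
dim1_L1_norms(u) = [1.82, 2.74, 3.99, 6.39, 1.82]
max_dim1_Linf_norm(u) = 3.39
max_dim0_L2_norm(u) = 5.13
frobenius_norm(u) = 5.92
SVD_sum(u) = [[-0.43,  1.20,  0.07], [0.48,  -1.33,  -0.08], [-0.94,  2.63,  0.16], [-1.36,  3.8,  0.23], [0.40,  -1.12,  -0.07]] + [[-0.23,-0.08,-0.11], [-1.00,-0.33,-0.48], [1.18,0.39,0.57], [-1.26,-0.41,-0.61], [-0.57,-0.19,-0.27]] + [[-0.00,-0.0,0.00], [-0.0,-0.0,0.00], [-0.0,-0.0,0.00], [0.0,0.00,-0.0], [-0.00,-0.00,0.00]]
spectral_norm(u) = 5.41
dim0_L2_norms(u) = [2.77, 5.13, 1.05]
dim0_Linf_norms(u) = [2.62, 3.39, 0.73]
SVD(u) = [[-0.24, 0.11, -0.08], [0.26, 0.48, -0.24], [-0.52, -0.57, -0.53], [-0.75, 0.6, 0.07], [0.22, 0.27, -0.81]] @ diag([5.409567458940589, 2.4166439461622145, 0.0034561030939203835]) @ [[0.34,-0.94,-0.06],[-0.86,-0.28,-0.42],[0.38,0.19,-0.91]]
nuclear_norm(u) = 7.83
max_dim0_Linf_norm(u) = 3.39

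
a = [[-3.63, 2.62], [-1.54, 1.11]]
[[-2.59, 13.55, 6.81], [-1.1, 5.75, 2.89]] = a @ [[1.35, -3.09, -0.65], [0.88, 0.89, 1.7]]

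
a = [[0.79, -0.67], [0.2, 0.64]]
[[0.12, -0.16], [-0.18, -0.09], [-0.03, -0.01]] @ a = [[0.06, -0.18], [-0.16, 0.06], [-0.03, 0.01]]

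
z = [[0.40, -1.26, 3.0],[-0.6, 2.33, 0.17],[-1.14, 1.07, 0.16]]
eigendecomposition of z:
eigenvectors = [[0.85+0.00j,(0.85-0j),-0.05+0.00j], [0.17+0.09j,(0.17-0.09j),-0.91+0.00j], [0.03+0.49j,0.03-0.49j,(-0.41+0j)]]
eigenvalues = [(0.26+1.6j), (0.26-1.6j), (2.38+0j)]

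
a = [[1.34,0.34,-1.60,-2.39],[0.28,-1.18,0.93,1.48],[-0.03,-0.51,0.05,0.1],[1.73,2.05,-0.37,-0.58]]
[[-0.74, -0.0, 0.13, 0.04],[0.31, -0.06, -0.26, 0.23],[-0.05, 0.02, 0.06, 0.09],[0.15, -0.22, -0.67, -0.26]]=a @ [[0.01, -0.09, -0.3, 0.06],[0.16, -0.05, -0.14, -0.18],[0.07, 0.11, -0.18, -0.19],[0.29, -0.13, -0.12, 0.12]]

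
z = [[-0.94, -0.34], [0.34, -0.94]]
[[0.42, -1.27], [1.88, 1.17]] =z @ [[0.24, 1.59], [-1.91, -0.67]]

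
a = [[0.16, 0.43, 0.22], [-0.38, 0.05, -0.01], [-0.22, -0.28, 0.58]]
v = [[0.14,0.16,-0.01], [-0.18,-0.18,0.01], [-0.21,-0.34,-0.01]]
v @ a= [[-0.04, 0.07, 0.02],  [0.04, -0.09, -0.03],  [0.1, -0.10, -0.05]]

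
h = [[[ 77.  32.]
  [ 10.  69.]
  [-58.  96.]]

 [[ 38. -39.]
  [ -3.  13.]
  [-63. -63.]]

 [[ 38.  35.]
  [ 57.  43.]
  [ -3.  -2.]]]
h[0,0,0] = 77.0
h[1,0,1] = -39.0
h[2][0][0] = 38.0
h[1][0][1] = -39.0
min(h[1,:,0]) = -63.0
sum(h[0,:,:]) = 226.0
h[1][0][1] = -39.0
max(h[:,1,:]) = 69.0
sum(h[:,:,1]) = 184.0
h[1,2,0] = -63.0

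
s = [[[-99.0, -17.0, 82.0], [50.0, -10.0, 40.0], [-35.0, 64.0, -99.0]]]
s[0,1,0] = 50.0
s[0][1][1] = -10.0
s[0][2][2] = -99.0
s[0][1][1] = -10.0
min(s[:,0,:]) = -99.0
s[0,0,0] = -99.0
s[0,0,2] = 82.0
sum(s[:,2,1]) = 64.0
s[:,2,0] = [-35.0]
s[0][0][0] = -99.0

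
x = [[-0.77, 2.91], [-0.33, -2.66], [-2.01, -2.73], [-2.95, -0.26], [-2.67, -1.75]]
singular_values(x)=[5.77, 3.66]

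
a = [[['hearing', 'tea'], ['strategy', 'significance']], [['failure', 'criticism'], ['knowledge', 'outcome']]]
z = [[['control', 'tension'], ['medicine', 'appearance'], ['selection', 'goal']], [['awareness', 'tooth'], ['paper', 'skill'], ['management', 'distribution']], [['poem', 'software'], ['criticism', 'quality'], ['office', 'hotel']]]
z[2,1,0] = 'criticism'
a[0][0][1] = 'tea'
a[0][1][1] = 'significance'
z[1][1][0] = 'paper'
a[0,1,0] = 'strategy'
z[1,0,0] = 'awareness'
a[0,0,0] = 'hearing'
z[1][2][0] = 'management'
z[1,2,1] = 'distribution'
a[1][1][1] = 'outcome'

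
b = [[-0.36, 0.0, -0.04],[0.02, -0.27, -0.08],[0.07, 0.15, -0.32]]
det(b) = -0.036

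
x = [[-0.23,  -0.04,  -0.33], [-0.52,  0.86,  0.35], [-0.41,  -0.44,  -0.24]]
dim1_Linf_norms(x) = [0.33, 0.86, 0.44]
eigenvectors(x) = [[0.65+0.00j,0.18-0.10j,(0.18+0.1j)], [0.05+0.00j,0.80+0.00j,0.80-0.00j], [0.76+0.00j,(-0.54+0.16j),-0.54-0.16j]]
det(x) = -0.17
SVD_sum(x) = [[0.03, -0.08, -0.04], [-0.32, 0.90, 0.41], [0.11, -0.30, -0.14]] + [[-0.31, -0.05, -0.13],[-0.19, -0.03, -0.08],[-0.49, -0.08, -0.20]] + [[0.05, 0.09, -0.16], [-0.01, -0.01, 0.02], [-0.03, -0.06, 0.10]]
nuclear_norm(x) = 2.00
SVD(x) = [[0.08, 0.51, -0.86],  [-0.95, 0.31, 0.09],  [0.32, 0.8, 0.51]] @ diag([1.1037386369783584, 0.66642637862466, 0.22986279193113524]) @ [[0.31, -0.87, -0.39], [-0.91, -0.16, -0.38], [-0.27, -0.48, 0.84]]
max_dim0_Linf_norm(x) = 0.86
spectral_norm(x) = 1.10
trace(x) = 0.39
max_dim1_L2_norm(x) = 1.06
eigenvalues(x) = [(-0.62+0j), (0.5+0.14j), (0.5-0.14j)]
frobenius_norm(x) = 1.31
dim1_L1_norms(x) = [0.6, 1.73, 1.09]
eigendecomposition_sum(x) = [[(-0.35+0j), (-0.08+0j), (-0.23+0j)], [-0.03+0.00j, (-0.01+0j), (-0.02+0j)], [(-0.4+0j), -0.09+0.00j, (-0.27+0j)]] + [[(0.06+0.23j), 0.02-0.19j, (-0.05-0.18j)],[(-0.25+0.87j), 0.43-0.61j, 0.18-0.70j],[-0.00-0.64j, -0.17+0.50j, 0.01+0.51j]] + [[(0.06-0.23j), 0.02+0.19j, (-0.05+0.18j)], [(-0.25-0.87j), (0.43+0.61j), 0.18+0.70j], [(-0+0.64j), -0.17-0.50j, 0.01-0.51j]]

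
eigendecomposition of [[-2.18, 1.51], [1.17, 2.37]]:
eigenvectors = [[-0.97, -0.29],[0.23, -0.96]]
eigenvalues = [-2.54, 2.73]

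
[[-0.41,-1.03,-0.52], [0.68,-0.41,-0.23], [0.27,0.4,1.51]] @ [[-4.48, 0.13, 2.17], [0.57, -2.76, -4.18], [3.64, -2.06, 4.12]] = [[-0.64, 3.86, 1.27], [-4.12, 1.69, 2.24], [4.51, -4.18, 5.14]]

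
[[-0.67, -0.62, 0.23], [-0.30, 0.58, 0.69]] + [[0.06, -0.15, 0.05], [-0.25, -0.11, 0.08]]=[[-0.61, -0.77, 0.28], [-0.55, 0.47, 0.77]]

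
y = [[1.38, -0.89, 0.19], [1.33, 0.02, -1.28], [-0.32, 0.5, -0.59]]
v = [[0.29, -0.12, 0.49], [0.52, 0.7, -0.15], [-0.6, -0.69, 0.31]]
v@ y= [[0.08, -0.02, -0.08], [1.7, -0.52, -0.71], [-1.84, 0.68, 0.59]]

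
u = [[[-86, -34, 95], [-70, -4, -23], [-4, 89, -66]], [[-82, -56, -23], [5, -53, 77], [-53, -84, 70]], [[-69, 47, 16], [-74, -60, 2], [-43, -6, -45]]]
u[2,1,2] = 2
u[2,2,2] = -45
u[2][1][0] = -74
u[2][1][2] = 2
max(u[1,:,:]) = 77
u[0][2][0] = -4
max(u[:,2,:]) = 89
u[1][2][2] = 70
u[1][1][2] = 77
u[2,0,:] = [-69, 47, 16]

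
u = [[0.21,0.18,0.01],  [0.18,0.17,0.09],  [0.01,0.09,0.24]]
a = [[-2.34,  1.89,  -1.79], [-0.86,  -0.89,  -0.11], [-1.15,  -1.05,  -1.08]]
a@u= [[-0.17, -0.26, -0.28], [-0.34, -0.32, -0.12], [-0.44, -0.48, -0.37]]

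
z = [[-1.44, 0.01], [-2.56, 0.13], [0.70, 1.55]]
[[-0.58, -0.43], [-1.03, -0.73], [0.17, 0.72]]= z@ [[0.40, 0.30], [-0.07, 0.33]]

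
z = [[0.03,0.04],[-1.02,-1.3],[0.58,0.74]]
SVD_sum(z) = [[0.03, 0.04], [-1.02, -1.3], [0.58, 0.74]] + [[-0.00, 0.0], [-0.00, 0.00], [-0.00, 0.00]]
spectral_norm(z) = 1.90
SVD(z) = [[-0.03, -0.93], [0.87, -0.2], [-0.49, -0.30]] @ diag([1.9018145679265859, 0.0011615602491920447]) @ [[-0.62, -0.79], [0.79, -0.62]]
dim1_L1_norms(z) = [0.07, 2.32, 1.32]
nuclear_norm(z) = 1.90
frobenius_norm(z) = 1.90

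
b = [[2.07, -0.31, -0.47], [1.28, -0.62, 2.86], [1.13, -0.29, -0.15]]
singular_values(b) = [3.31, 2.29, 0.09]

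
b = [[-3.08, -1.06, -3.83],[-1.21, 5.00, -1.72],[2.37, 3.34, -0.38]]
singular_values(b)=[6.25, 5.49, 1.57]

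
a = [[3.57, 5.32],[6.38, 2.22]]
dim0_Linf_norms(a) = [6.38, 5.32]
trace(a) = 5.79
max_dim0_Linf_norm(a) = 6.38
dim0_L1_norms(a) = [9.95, 7.54]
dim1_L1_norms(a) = [8.89, 8.6]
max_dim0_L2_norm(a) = 7.31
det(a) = -26.02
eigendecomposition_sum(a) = [[4.88, 3.97], [4.76, 3.88]] + [[-1.31,1.35], [1.62,-1.66]]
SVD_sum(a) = [[4.85, 3.59], [5.18, 3.84]] + [[-1.28, 1.73],[1.20, -1.62]]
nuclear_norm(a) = 11.78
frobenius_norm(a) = 9.31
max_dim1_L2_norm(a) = 6.76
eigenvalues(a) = [8.76, -2.97]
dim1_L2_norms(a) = [6.41, 6.76]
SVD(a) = [[-0.68, -0.73], [-0.73, 0.68]] @ diag([8.831928394288964, 2.945698701183198]) @ [[-0.8, -0.6], [0.60, -0.80]]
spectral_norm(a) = 8.83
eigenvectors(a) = [[0.72, -0.63], [0.7, 0.78]]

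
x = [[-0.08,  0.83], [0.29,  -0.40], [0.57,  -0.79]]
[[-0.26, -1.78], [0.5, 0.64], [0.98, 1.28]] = x @ [[1.49, -0.84], [-0.17, -2.22]]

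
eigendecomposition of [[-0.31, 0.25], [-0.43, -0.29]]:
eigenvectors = [[-0.02+0.61j,(-0.02-0.61j)], [(-0.8+0j),-0.80-0.00j]]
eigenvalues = [(-0.3+0.33j), (-0.3-0.33j)]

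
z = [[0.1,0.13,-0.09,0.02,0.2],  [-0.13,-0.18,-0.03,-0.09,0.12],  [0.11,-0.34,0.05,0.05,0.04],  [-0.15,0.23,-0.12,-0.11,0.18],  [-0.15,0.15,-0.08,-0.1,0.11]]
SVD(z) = [[0.28,-0.07,-0.89,-0.19,0.28], [-0.05,-0.79,0.22,-0.52,0.22], [-0.57,-0.47,-0.34,0.52,-0.27], [0.63,-0.28,-0.02,0.04,-0.72], [0.45,-0.26,0.19,0.65,0.52]] @ diag([0.5648380377010925, 0.3301284860978081, 0.2493368246530378, 0.0019632546267075585, 0.0006836197479274099]) @ [[-0.33, 0.80, -0.29, -0.23, 0.34],[0.38, 0.58, 0.18, 0.31, -0.62],[-0.72, -0.07, 0.18, -0.29, -0.60],[0.34, 0.09, 0.57, -0.74, 0.09],[0.32, -0.12, -0.73, -0.47, -0.36]]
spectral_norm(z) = 0.56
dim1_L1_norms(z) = [0.54, 0.55, 0.59, 0.79, 0.59]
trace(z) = -0.03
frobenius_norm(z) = 0.70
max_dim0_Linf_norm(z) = 0.34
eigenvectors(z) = [[(0.21-0.51j), 0.21+0.51j, 0.05+0.00j, (0.12-0.21j), (0.12+0.21j)], [0.12+0.18j, 0.12-0.18j, (0.61+0j), -0.13+0.00j, -0.13-0.00j], [(-0.37-0.15j), (-0.37+0.15j), (0.77+0j), -0.81+0.00j, (-0.81-0j)], [0.55+0.00j, 0.55-0.00j, (-0.16+0j), (-0.08+0.39j), -0.08-0.39j], [0.41+0.12j, (0.41-0.12j), -0.11+0.00j, -0.33+0.07j, -0.33-0.07j]]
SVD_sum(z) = [[-0.05, 0.13, -0.05, -0.04, 0.05], [0.01, -0.02, 0.01, 0.01, -0.01], [0.11, -0.26, 0.09, 0.07, -0.11], [-0.12, 0.28, -0.1, -0.08, 0.12], [-0.08, 0.20, -0.07, -0.06, 0.08]] + [[-0.01, -0.01, -0.00, -0.01, 0.01], [-0.10, -0.15, -0.05, -0.08, 0.16], [-0.06, -0.09, -0.03, -0.05, 0.1], [-0.04, -0.05, -0.02, -0.03, 0.06], [-0.03, -0.05, -0.02, -0.03, 0.05]] + [[0.16, 0.02, -0.04, 0.06, 0.13], [-0.04, -0.0, 0.01, -0.02, -0.03], [0.06, 0.01, -0.02, 0.02, 0.05], [0.0, 0.00, -0.0, 0.0, 0.00], [-0.03, -0.00, 0.01, -0.01, -0.03]] + [[-0.0, -0.0, -0.0, 0.0, -0.00], [-0.0, -0.00, -0.0, 0.00, -0.00], [0.0, 0.0, 0.00, -0.00, 0.0], [0.0, 0.00, 0.00, -0.00, 0.0], [0.0, 0.0, 0.00, -0.00, 0.00]] + [[0.00, -0.0, -0.00, -0.0, -0.0],[0.0, -0.00, -0.00, -0.00, -0.00],[-0.0, 0.0, 0.00, 0.00, 0.0],[-0.00, 0.0, 0.00, 0.0, 0.0],[0.0, -0.00, -0.0, -0.00, -0.00]]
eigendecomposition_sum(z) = [[(0.05+0.11j), 0.07-0.07j, -0.04+0.05j, (0.01+0.07j), 0.10-0.07j], [-0.05-0.01j, 0.01+0.04j, -0.01-0.03j, (-0.03-0.01j), 0.05j], [(0.08-0.04j), (-0.05-0.05j), (0.04+0.03j), (0.05-0.01j), -0.05-0.07j], [(-0.08+0.09j), (0.09+0.04j), -0.06-0.02j, -0.06+0.04j, (0.11+0.06j)], [(-0.08+0.05j), 0.06+0.05j, (-0.04-0.03j), -0.05+0.02j, 0.06+0.07j]] + [[0.05-0.11j, 0.07+0.07j, -0.04-0.05j, (0.01-0.07j), (0.1+0.07j)], [-0.05+0.01j, 0.01-0.04j, (-0.01+0.03j), (-0.03+0.01j), -0.05j], [(0.08+0.04j), (-0.05+0.05j), (0.04-0.03j), 0.05+0.01j, (-0.05+0.07j)], [-0.08-0.09j, 0.09-0.04j, -0.06+0.02j, -0.06-0.04j, 0.11-0.06j], [(-0.08-0.05j), (0.06-0.05j), -0.04+0.03j, -0.05-0.02j, 0.06-0.07j]] + [[-0.00+0.00j, -0.02+0.00j, (-0-0j), (-0+0j), (0.01+0j)], [(-0.04+0j), -0.19+0.00j, -0.02-0.00j, -0.04+0.00j, 0.11+0.00j], [-0.05+0.00j, (-0.24+0j), (-0.02-0j), (-0.05+0j), 0.14+0.00j], [0.01-0.00j, 0.05-0.00j, 0.00+0.00j, (0.01-0j), -0.03-0.00j], [(0.01-0j), 0.04-0.00j, 0.00+0.00j, 0.01-0.00j, -0.02-0.00j]] + [[0.00+0.00j, 0j, -0.00-0.00j, (-0-0j), (-0+0j)], [-0j, (-0-0j), 0j, -0.00+0.00j, -0j], [-0j, (-0-0j), 0j, (-0+0j), -0j], [-0.00-0.00j, (-0-0j), 0.00+0.00j, 0j, 0.00-0.00j], [-0j, (-0-0j), 0.00+0.00j, (-0+0j), -0j]] + [[0.00-0.00j, -0j, -0.00+0.00j, -0.00+0.00j, (-0-0j)],[0j, -0.00+0.00j, 0.00-0.00j, (-0-0j), 0j],[0.00+0.00j, -0.00+0.00j, 0.00-0.00j, -0.00-0.00j, 0.00+0.00j],[-0.00+0.00j, -0.00+0.00j, 0.00-0.00j, 0.00-0.00j, 0j],[0j, (-0+0j), -0j, -0.00-0.00j, 0j]]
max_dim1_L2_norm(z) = 0.37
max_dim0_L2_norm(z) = 0.49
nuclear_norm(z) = 1.15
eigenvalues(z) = [(0.1+0.28j), (0.1-0.28j), (-0.23+0j), 0j, -0j]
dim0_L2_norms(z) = [0.29, 0.49, 0.18, 0.18, 0.32]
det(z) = -0.00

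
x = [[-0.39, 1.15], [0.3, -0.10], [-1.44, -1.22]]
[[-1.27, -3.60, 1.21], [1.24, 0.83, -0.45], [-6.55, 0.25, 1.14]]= x@[[4.26, 1.93, -1.31], [0.34, -2.48, 0.61]]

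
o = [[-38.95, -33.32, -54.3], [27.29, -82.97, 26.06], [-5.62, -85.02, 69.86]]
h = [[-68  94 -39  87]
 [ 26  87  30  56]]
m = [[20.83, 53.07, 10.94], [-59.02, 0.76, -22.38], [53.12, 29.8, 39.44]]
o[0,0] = -38.95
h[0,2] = -39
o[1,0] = 27.29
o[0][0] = -38.95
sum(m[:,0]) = 14.929999999999993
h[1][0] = 26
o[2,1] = -85.02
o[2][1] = -85.02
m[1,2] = -22.38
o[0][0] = -38.95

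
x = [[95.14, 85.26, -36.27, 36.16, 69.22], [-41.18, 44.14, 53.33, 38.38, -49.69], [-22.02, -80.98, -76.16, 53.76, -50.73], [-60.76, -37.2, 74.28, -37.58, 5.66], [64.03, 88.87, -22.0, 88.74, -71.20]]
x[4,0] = 64.03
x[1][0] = -41.18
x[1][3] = 38.38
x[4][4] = -71.2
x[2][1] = -80.98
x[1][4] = -49.69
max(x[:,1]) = 88.87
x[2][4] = -50.73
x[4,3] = 88.74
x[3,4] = 5.66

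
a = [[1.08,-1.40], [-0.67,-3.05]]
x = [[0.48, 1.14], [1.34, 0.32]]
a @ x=[[-1.36, 0.78], [-4.41, -1.74]]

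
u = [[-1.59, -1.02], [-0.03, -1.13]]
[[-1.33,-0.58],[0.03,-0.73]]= u @ [[0.87, -0.05], [-0.05, 0.65]]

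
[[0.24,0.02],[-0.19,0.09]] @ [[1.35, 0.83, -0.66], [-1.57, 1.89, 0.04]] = [[0.29,0.24,-0.16], [-0.40,0.01,0.13]]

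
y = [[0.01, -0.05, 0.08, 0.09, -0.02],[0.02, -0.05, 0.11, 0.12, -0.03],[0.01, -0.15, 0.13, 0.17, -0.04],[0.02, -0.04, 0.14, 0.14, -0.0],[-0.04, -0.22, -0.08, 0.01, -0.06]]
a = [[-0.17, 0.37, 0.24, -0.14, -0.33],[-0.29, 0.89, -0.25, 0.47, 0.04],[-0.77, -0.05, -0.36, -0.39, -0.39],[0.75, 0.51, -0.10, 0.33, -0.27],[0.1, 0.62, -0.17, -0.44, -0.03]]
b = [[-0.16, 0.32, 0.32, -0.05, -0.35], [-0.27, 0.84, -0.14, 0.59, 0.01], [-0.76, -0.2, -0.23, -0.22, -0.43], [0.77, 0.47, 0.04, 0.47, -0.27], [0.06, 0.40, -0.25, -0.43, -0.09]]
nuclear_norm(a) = 4.16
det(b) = -0.21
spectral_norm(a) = 1.35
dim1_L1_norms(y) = [0.25, 0.33, 0.5, 0.34, 0.41]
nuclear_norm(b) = 4.05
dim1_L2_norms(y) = [0.13, 0.17, 0.26, 0.2, 0.25]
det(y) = 0.00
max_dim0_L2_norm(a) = 1.26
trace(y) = 0.17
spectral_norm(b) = 1.38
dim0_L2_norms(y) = [0.05, 0.28, 0.25, 0.27, 0.08]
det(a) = -0.23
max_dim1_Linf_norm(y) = 0.22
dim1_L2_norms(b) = [0.6, 1.07, 0.95, 1.05, 0.65]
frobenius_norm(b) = 1.98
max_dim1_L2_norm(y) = 0.26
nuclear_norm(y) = 0.67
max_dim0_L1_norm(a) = 2.44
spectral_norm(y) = 0.40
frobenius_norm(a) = 2.04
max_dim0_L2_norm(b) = 1.13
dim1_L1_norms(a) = [1.25, 1.94, 1.96, 1.96, 1.36]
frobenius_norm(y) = 0.47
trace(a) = 0.66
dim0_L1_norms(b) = [2.02, 2.23, 0.98, 1.76, 1.15]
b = a + y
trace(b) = 0.83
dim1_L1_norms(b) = [1.2, 1.85, 1.84, 2.02, 1.23]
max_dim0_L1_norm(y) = 0.54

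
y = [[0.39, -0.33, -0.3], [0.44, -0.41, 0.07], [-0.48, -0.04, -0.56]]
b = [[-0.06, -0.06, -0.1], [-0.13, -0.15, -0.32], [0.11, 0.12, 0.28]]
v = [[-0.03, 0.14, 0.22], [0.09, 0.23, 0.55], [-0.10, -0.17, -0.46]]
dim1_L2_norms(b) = [0.13, 0.38, 0.32]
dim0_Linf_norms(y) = [0.48, 0.41, 0.56]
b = v @ y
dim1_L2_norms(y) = [0.59, 0.61, 0.74]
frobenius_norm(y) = 1.12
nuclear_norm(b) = 0.54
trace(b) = 0.07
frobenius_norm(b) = 0.51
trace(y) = -0.58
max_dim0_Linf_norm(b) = 0.32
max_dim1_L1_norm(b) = 0.6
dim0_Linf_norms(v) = [0.1, 0.23, 0.55]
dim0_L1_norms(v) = [0.22, 0.54, 1.23]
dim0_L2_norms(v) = [0.14, 0.32, 0.75]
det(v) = 0.00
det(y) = 0.08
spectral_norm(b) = 0.51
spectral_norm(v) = 0.82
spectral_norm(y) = 0.89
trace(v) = -0.26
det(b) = 0.00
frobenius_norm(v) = 0.83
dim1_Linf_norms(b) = [0.1, 0.32, 0.28]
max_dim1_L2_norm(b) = 0.38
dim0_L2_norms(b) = [0.18, 0.2, 0.44]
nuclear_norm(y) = 1.70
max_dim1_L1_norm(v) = 0.87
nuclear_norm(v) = 0.91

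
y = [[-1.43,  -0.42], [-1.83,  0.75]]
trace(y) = -0.68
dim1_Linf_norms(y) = [1.43, 1.83]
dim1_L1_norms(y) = [1.85, 2.58]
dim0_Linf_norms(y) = [1.83, 0.75]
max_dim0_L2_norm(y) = 2.32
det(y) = -1.84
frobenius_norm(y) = 2.48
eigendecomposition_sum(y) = [[-1.55, -0.26],[-1.14, -0.19]] + [[0.12, -0.16],[-0.69, 0.94]]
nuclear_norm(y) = 3.13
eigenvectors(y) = [[-0.81, 0.17],[-0.59, -0.99]]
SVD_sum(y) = [[-1.33, 0.21],[-1.9, 0.31]] + [[-0.1, -0.63],[0.07, 0.44]]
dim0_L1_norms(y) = [3.26, 1.17]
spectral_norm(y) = 2.35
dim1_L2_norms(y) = [1.49, 1.98]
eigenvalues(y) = [-1.74, 1.06]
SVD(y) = [[-0.57, -0.82], [-0.82, 0.57]] @ diag([2.34914068753086, 0.7837333922878613]) @ [[0.99, -0.16],[0.16, 0.99]]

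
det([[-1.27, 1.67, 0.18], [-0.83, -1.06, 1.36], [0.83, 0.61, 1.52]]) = 7.159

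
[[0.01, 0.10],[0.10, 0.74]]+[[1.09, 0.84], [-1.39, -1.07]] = [[1.1, 0.94], [-1.29, -0.33]]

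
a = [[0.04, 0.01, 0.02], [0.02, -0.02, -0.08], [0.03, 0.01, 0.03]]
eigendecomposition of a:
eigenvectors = [[0.61, 0.14, 0.07], [-0.51, -0.98, -0.93], [0.61, 0.14, 0.36]]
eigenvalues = [0.05, -0.01, 0.01]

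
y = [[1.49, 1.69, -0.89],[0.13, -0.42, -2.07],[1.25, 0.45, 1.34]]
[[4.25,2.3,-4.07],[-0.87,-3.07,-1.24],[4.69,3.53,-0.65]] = y@[[3.08, 1.00, -0.93], [0.11, 1.17, -1.18], [0.59, 1.31, 0.78]]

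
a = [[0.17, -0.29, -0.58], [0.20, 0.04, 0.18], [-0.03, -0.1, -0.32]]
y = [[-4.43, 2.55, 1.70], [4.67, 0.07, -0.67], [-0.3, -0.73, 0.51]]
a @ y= [[-1.93, 0.84, 0.19], [-0.75, 0.38, 0.40], [-0.24, 0.15, -0.15]]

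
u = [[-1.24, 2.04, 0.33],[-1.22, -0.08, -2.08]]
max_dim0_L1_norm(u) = 2.46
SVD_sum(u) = [[-1.22, 0.97, -0.88], [-1.24, 0.98, -0.89]] + [[-0.02, 1.07, 1.21], [0.02, -1.06, -1.19]]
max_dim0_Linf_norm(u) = 2.08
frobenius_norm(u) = 3.41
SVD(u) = [[-0.70, -0.71], [-0.71, 0.70]] @ diag([2.545168431416798, 2.2696734689640614]) @ [[0.68,-0.54,0.49], [0.01,-0.66,-0.75]]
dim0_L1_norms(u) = [2.46, 2.12, 2.41]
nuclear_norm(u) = 4.81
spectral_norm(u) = 2.55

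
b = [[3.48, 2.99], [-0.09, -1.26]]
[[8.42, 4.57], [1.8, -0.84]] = b@[[3.89, 0.79], [-1.71, 0.61]]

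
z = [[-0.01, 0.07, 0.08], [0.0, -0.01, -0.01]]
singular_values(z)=[0.11, 0.0]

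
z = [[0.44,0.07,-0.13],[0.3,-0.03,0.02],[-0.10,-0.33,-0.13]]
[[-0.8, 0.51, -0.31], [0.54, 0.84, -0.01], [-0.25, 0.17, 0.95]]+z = [[-0.36, 0.58, -0.44], [0.84, 0.81, 0.01], [-0.35, -0.16, 0.82]]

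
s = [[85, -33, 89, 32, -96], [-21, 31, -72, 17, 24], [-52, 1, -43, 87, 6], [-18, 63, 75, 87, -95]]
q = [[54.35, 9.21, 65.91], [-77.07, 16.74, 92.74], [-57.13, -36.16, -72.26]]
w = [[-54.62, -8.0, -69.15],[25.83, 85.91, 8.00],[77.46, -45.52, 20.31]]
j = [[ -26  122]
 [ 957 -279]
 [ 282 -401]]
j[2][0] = 282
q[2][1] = -36.16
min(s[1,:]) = -72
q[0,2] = 65.91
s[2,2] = -43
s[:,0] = [85, -21, -52, -18]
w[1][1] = 85.91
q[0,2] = 65.91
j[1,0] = 957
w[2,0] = 77.46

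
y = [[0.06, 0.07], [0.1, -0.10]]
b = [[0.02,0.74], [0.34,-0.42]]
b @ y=[[0.08, -0.07], [-0.02, 0.07]]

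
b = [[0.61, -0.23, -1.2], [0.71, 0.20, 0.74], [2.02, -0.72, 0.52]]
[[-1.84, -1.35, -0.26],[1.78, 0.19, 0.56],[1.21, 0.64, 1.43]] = b@[[0.54, -0.51, 0.4], [1.00, -1.49, -0.49], [1.62, 1.15, 0.51]]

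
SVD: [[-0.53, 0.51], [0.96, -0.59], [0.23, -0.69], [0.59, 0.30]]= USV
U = [[-0.49, -0.11], [0.75, -0.16], [0.40, 0.55], [0.19, -0.81]]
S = [1.49, 0.74]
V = [[0.79, -0.61],  [-0.61, -0.79]]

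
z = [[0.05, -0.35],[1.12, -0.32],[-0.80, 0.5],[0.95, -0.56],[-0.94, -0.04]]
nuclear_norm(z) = 2.60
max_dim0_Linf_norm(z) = 1.12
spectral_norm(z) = 2.04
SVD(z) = [[-0.08,  0.56], [-0.57,  -0.17], [0.45,  -0.33], [-0.53,  0.34], [0.42,  0.66]] @ diag([2.040003959005823, 0.5581073796686158]) @ [[-0.94, 0.35], [-0.35, -0.94]]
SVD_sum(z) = [[0.16,  -0.06], [1.09,  -0.41], [-0.87,  0.33], [1.02,  -0.38], [-0.81,  0.31]] + [[-0.11, -0.29], [0.03, 0.09], [0.07, 0.17], [-0.07, -0.18], [-0.13, -0.35]]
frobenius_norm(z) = 2.11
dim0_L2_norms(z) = [1.92, 0.89]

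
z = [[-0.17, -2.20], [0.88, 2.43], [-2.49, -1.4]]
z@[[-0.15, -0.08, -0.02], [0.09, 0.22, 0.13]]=[[-0.17, -0.47, -0.28],[0.09, 0.46, 0.30],[0.25, -0.11, -0.13]]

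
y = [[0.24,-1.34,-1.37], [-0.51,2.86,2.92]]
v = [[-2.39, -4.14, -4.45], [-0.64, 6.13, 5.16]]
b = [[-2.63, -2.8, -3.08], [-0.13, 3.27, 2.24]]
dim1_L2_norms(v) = [6.53, 8.04]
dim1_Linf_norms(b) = [3.08, 3.27]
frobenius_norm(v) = 10.36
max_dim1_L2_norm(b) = 4.92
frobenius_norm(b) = 6.32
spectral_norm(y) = 4.55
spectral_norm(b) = 6.02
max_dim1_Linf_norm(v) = 6.13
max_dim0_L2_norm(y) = 3.23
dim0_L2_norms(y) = [0.56, 3.16, 3.23]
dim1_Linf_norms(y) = [1.37, 2.92]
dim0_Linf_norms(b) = [2.63, 3.27, 3.08]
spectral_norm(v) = 10.09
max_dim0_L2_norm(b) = 4.3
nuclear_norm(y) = 4.55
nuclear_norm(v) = 12.44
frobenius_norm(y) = 4.55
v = b + y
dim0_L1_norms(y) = [0.75, 4.2, 4.29]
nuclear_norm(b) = 7.95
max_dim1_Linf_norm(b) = 3.27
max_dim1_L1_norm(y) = 6.29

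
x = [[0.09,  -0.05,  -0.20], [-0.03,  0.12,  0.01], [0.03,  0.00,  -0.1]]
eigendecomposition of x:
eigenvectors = [[0.81, -0.93, -0.56], [0.11, -0.28, 0.83], [0.57, -0.22, -0.07]]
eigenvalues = [-0.06, 0.03, 0.14]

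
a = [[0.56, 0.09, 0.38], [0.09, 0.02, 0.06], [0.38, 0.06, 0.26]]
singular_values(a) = [0.83, 0.01, 0.0]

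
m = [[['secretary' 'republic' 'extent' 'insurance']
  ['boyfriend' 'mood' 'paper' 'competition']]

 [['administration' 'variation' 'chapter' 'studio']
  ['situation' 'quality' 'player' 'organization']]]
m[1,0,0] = 'administration'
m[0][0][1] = 'republic'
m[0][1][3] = 'competition'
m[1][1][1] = 'quality'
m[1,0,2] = 'chapter'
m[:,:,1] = [['republic', 'mood'], ['variation', 'quality']]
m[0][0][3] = 'insurance'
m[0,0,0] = 'secretary'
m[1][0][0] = 'administration'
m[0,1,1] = 'mood'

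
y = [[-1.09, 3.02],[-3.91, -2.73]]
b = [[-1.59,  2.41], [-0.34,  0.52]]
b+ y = [[-2.68, 5.43], [-4.25, -2.21]]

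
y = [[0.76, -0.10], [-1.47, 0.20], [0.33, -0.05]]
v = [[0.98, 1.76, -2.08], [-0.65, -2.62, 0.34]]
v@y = [[-2.53,0.36],[3.47,-0.48]]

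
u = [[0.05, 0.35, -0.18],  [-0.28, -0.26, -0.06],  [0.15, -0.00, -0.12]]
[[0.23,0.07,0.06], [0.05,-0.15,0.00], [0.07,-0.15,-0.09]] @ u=[[0.0, 0.06, -0.05], [0.04, 0.06, 0.00], [0.03, 0.06, 0.01]]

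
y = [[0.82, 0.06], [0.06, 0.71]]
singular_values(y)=[0.85, 0.68]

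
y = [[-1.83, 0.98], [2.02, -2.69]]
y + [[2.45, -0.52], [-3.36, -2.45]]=[[0.62, 0.46], [-1.34, -5.14]]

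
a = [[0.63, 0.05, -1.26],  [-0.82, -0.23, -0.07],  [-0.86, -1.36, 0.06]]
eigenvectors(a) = [[(-0.49+0j), 0.78+0.00j, 0.78-0.00j], [(-0.43+0j), (-0.49+0.22j), -0.49-0.22j], [-0.76+0.00j, -0.17-0.27j, -0.17+0.27j]]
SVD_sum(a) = [[0.62,0.57,-0.3], [-0.48,-0.44,0.23], [-1.03,-0.95,0.5]] + [[0.05,-0.55,-0.95], [0.01,-0.07,-0.12], [0.03,-0.29,-0.51]] + [[-0.03, 0.03, -0.02], [-0.35, 0.28, -0.18], [0.14, -0.12, 0.07]]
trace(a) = 0.46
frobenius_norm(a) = 2.30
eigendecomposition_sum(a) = [[(-0.35-0j), -0.44+0.00j, (-0.35+0j)], [(-0.31-0j), -0.39+0.00j, (-0.31+0j)], [(-0.54-0j), (-0.68+0j), (-0.54+0j)]] + [[0.49-0.17j, 0.24-0.84j, (-0.46+0.59j)], [-0.26+0.24j, 0.08+0.59j, (0.12-0.49j)], [(-0.16-0.13j), -0.34+0.09j, (0.3+0.03j)]] + [[0.49+0.17j, 0.24+0.84j, (-0.46-0.59j)], [(-0.26-0.24j), (0.08-0.59j), 0.12+0.49j], [(-0.16+0.13j), -0.34-0.09j, 0.30-0.03j]]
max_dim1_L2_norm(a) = 1.61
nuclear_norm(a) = 3.64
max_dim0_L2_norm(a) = 1.38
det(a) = -1.22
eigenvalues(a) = [(-1.28+0j), (0.87+0.45j), (0.87-0.45j)]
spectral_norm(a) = 1.86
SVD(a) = [[-0.48,  -0.87,  -0.09], [0.37,  -0.11,  -0.92], [0.80,  -0.47,  0.38]] @ diag([1.8640345640474068, 1.2495714020068478, 0.5233989447097073]) @ [[-0.69, -0.64, 0.33], [-0.04, 0.50, 0.87], [0.72, -0.58, 0.37]]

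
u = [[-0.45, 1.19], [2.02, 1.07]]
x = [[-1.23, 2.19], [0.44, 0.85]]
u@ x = [[1.08, 0.03], [-2.01, 5.33]]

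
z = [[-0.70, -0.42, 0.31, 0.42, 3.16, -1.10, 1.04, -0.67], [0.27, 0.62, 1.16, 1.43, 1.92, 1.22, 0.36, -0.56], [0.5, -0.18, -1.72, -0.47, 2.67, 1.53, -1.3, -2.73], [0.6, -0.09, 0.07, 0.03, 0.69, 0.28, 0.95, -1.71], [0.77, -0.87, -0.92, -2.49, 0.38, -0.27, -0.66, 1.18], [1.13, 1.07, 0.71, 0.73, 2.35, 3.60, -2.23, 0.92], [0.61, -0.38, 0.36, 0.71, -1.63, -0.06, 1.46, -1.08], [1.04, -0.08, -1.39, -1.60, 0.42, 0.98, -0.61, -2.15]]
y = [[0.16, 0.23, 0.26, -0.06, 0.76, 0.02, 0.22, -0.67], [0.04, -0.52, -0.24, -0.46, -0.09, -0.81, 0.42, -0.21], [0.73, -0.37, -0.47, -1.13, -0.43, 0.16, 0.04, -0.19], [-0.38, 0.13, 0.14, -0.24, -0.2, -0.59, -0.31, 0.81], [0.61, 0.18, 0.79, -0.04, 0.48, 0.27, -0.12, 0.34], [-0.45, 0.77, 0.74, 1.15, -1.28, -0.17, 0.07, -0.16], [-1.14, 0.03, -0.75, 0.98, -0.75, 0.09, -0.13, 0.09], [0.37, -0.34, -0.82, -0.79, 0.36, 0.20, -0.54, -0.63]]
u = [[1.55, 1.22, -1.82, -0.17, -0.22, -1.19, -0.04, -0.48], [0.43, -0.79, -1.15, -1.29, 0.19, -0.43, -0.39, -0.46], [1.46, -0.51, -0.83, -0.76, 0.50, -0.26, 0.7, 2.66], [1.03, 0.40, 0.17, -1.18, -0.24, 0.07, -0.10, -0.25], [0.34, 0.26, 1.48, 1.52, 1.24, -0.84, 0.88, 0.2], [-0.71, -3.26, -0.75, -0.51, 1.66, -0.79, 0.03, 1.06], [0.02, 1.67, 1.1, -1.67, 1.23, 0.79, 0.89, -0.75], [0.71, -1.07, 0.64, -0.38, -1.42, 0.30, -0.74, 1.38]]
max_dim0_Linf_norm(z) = 3.6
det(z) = 0.01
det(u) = -0.26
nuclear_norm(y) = 9.69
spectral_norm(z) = 6.83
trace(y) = -1.52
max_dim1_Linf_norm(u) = 3.26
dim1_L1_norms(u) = [6.69, 5.13, 7.68, 3.44, 6.76, 8.77, 8.12, 6.64]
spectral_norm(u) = 4.94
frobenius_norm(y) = 4.25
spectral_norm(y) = 2.98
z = u @ y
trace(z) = 1.52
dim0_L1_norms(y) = [3.88, 2.57, 4.21, 4.85, 4.35, 2.31, 1.85, 3.1]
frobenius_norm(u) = 8.30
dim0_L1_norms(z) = [5.62, 3.71, 6.64, 7.88, 13.22, 9.04, 8.61, 11.0]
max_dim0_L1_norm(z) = 13.22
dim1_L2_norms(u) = [2.99, 2.09, 3.4, 1.67, 2.78, 4.06, 3.21, 2.6]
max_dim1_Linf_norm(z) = 3.6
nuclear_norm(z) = 22.16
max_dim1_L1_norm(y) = 4.79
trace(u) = 1.47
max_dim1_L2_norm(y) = 2.09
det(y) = -0.00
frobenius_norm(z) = 10.34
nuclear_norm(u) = 19.45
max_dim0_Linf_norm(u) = 3.26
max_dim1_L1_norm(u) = 8.77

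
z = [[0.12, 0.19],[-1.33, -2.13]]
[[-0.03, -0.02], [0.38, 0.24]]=z@ [[0.32, -0.31], [-0.38, 0.08]]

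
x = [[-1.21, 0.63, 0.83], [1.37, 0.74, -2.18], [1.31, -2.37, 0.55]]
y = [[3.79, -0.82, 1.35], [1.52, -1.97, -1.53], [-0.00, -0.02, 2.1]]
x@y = [[-3.63,-0.27,-0.85], [6.32,-2.54,-3.86], [1.36,3.58,6.55]]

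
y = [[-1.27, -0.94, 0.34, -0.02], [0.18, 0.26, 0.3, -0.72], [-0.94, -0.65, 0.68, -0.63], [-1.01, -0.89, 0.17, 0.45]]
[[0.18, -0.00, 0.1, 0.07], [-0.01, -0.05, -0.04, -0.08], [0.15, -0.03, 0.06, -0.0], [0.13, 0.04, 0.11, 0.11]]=y@[[-0.07, 0.02, -0.03, -0.05], [-0.1, -0.01, -0.06, -0.01], [-0.02, 0.05, 0.02, 0.01], [-0.05, 0.09, 0.04, 0.10]]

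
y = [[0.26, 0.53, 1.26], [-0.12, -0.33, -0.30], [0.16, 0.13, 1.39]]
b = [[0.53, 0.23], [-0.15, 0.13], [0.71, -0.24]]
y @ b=[[0.95,-0.17],  [-0.23,0.00],  [1.05,-0.28]]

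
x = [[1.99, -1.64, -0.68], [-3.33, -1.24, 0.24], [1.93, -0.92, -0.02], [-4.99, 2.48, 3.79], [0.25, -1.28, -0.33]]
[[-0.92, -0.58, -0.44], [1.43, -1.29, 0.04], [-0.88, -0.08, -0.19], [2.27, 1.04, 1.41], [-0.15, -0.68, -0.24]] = x @ [[-0.44, 0.21, -0.04], [0.03, 0.52, 0.12], [0.0, 0.21, 0.24]]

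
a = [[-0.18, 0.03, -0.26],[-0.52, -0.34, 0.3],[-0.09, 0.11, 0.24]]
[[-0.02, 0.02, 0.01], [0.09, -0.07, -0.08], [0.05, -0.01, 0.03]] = a@[[-0.09,0.04,-0.02], [0.01,0.08,0.28], [0.15,-0.08,-0.0]]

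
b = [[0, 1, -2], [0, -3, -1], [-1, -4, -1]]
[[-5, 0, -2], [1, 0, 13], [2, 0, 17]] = b@[[0, 0, 0], [-1, 0, -4], [2, 0, -1]]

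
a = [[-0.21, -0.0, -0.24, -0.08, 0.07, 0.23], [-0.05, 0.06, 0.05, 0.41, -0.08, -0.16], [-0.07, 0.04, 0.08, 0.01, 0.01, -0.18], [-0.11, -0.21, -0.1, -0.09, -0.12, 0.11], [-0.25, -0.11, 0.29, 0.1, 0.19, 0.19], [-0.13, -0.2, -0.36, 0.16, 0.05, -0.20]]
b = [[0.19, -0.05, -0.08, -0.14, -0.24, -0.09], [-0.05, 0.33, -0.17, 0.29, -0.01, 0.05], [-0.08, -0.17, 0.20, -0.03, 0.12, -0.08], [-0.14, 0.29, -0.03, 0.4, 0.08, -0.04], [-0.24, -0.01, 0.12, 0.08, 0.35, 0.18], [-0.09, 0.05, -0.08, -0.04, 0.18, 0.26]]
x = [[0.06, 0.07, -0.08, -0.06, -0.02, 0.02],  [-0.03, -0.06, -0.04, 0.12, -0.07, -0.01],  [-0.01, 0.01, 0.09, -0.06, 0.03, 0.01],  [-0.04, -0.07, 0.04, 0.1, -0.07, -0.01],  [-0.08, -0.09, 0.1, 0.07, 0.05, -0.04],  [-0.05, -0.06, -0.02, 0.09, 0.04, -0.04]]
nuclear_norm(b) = 1.74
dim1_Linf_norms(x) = [0.08, 0.12, 0.09, 0.1, 0.1, 0.09]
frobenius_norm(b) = 1.04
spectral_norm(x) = 0.29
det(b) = -0.00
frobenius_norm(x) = 0.36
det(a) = 0.00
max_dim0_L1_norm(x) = 0.5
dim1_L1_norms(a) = [0.83, 0.81, 0.39, 0.74, 1.13, 1.1]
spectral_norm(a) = 0.58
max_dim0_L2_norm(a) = 0.54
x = b @ a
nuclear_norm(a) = 2.23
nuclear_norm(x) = 0.59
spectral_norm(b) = 0.77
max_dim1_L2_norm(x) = 0.18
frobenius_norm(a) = 1.01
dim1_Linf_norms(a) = [0.24, 0.41, 0.18, 0.21, 0.29, 0.36]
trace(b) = 1.73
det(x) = 0.00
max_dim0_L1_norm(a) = 1.12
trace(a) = -0.17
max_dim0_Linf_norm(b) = 0.4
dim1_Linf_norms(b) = [0.24, 0.33, 0.2, 0.4, 0.35, 0.26]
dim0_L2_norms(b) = [0.36, 0.48, 0.31, 0.52, 0.48, 0.34]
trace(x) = 0.20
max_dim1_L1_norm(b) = 0.98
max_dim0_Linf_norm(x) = 0.12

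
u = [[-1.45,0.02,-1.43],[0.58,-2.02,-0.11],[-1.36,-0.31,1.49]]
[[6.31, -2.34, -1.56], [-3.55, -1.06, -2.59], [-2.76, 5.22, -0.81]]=u@[[-1.48, -0.98, 0.7], [1.49, 0.1, 1.46], [-2.89, 2.63, 0.4]]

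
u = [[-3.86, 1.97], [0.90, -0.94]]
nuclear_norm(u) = 4.92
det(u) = 1.86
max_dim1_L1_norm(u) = 5.83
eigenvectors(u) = [[-0.97, -0.50], [0.25, -0.87]]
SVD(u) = [[-0.96, 0.28], [0.28, 0.96]] @ diag([4.506057736198, 0.4117568190694111]) @ [[0.88, -0.48], [-0.48, -0.88]]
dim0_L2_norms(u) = [3.96, 2.18]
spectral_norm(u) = 4.51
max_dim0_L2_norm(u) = 3.96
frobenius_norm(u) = 4.52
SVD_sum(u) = [[-3.81, 2.07], [1.09, -0.59]] + [[-0.05, -0.1], [-0.19, -0.35]]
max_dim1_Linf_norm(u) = 3.86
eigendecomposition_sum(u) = [[-3.8, 2.18], [1.00, -0.57]] + [[-0.06,-0.21], [-0.10,-0.37]]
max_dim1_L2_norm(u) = 4.33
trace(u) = -4.80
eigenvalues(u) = [-4.38, -0.42]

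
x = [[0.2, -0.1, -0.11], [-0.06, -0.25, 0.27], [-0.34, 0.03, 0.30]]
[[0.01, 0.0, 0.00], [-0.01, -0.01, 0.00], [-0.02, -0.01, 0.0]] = x @[[-0.00, -0.0, 0.0], [0.00, 0.0, -0.00], [-0.05, -0.04, 0.00]]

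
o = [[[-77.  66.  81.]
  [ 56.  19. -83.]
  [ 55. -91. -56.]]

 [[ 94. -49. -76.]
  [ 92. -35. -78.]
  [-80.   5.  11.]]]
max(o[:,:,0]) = 94.0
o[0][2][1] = -91.0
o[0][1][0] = 56.0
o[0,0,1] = 66.0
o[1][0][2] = -76.0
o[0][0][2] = 81.0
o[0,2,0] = 55.0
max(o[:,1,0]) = 92.0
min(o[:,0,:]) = -77.0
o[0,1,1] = 19.0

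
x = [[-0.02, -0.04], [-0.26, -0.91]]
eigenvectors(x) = [[0.96, 0.04],[-0.28, 1.00]]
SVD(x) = [[-0.05,-1.00],[-1.0,0.05]] @ diag([0.9474345474408329, 0.008232758686147807]) @ [[0.28, 0.96], [0.96, -0.28]]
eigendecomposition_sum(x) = [[-0.01, 0.0], [0.0, -0.00]] + [[-0.01, -0.04], [-0.26, -0.91]]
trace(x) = -0.93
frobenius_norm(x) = 0.95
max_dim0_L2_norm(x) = 0.91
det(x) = 0.01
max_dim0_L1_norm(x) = 0.95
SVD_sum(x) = [[-0.01, -0.04], [-0.26, -0.91]] + [[-0.01, 0.0], [0.0, -0.0]]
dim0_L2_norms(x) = [0.26, 0.91]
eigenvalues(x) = [-0.01, -0.92]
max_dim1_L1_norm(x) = 1.17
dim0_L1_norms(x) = [0.28, 0.95]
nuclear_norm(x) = 0.96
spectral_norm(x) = 0.95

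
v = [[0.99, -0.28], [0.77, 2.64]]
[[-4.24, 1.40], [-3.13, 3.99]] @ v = [[-3.12, 4.88],[-0.03, 11.41]]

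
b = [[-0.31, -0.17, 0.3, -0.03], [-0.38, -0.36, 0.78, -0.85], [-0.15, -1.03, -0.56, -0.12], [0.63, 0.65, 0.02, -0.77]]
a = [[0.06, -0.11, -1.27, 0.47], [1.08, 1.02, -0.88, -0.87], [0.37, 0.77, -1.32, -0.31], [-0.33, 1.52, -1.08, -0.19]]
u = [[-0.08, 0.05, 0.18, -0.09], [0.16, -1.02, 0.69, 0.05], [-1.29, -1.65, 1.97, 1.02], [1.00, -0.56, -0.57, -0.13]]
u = b @ a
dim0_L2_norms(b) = [0.81, 1.28, 1.01, 1.15]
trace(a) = -0.43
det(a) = -0.42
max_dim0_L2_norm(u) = 2.17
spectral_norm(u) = 3.24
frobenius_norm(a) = 3.43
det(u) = -0.02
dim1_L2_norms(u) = [0.22, 1.24, 3.05, 1.29]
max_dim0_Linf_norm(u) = 1.97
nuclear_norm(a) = 5.49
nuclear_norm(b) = 3.68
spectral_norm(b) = 1.46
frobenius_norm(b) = 2.16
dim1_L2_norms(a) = [1.36, 1.93, 1.6, 1.9]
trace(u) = 0.74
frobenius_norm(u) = 3.54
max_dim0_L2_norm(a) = 2.3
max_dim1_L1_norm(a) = 3.85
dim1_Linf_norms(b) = [0.31, 0.85, 1.03, 0.77]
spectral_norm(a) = 2.96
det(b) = 0.04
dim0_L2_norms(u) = [1.64, 2.02, 2.17, 1.03]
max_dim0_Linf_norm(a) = 1.52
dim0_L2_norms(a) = [1.19, 1.99, 2.3, 1.05]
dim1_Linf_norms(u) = [0.18, 1.02, 1.97, 1.0]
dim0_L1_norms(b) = [1.47, 2.21, 1.66, 1.77]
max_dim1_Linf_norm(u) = 1.97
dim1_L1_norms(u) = [0.4, 1.92, 5.93, 2.26]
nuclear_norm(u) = 4.99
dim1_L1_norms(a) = [1.91, 3.85, 2.77, 3.12]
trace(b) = -2.00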